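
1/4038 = 1/4038 = 0.00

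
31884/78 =408 +10/13 =408.77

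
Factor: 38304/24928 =63/41=3^2*7^1*41^( - 1 )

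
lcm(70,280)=280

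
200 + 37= 237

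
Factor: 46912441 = 43^1* 853^1 *1279^1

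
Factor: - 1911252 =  - 2^2 * 3^1*7^1*61^1 * 373^1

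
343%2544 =343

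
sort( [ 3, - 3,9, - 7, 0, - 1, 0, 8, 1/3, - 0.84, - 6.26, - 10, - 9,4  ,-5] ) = [ - 10, - 9, - 7,-6.26,  -  5, - 3, - 1, - 0.84,0, 0, 1/3,3, 4, 8, 9]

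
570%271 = 28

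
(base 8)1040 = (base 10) 544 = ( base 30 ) i4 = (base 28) JC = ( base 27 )K4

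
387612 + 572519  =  960131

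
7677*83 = 637191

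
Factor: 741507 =3^1 * 13^1* 19013^1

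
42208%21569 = 20639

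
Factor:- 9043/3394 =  - 2^(- 1 )*1697^(- 1)*9043^1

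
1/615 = 1/615=0.00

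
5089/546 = 9 + 25/78 = 9.32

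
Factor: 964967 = 964967^1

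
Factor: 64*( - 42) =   -  2688=- 2^7*3^1 * 7^1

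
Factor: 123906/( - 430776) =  - 2^ (-2)*3^ ( - 1) * 31^( -1)*107^1 = - 107/372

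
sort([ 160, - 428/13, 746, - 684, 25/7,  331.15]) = [-684,-428/13,25/7, 160,331.15, 746 ] 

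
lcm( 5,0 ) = 0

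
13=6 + 7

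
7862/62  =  3931/31  =  126.81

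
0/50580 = 0 = 0.00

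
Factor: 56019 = 3^1 * 71^1*263^1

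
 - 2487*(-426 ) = 1059462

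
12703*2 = 25406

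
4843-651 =4192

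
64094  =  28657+35437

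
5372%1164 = 716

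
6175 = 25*247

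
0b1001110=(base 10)78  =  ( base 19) 42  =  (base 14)58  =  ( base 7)141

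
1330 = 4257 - 2927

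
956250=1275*750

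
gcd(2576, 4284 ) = 28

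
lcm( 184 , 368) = 368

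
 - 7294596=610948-7905544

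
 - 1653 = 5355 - 7008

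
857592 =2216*387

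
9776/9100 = 188/175  =  1.07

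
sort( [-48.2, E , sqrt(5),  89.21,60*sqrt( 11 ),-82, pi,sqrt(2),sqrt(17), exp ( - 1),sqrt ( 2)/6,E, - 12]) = [ - 82, - 48.2, - 12,sqrt( 2) /6 , exp( - 1),  sqrt( 2),sqrt(5 ), E,E,pi, sqrt( 17), 89.21, 60 * sqrt( 11) ] 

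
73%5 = 3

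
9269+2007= 11276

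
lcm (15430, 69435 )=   138870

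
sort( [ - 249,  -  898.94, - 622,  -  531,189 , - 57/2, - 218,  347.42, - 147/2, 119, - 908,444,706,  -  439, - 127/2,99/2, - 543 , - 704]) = [ - 908, - 898.94,  -  704,-622, - 543, - 531, - 439,-249, - 218 ,- 147/2,-127/2, - 57/2, 99/2, 119, 189, 347.42,444,706 ] 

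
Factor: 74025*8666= 2^1*3^2*5^2*7^2*47^1*619^1 = 641500650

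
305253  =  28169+277084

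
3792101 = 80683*47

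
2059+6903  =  8962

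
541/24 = 541/24 = 22.54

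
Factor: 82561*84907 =7010006827 = 197^1  *431^1*82561^1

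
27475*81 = 2225475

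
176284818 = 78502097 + 97782721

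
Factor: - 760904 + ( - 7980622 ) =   -  2^1*3^1*1456921^1   =  - 8741526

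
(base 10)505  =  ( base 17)1cc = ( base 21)131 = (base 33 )fa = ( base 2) 111111001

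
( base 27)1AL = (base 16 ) 3fc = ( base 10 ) 1020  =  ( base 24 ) 1ic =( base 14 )52c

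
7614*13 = 98982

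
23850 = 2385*10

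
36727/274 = 36727/274 = 134.04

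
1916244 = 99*19356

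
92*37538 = 3453496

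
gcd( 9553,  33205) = 1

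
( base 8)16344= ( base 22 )F64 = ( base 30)86g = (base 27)a3p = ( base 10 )7396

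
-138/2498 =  - 69/1249 = - 0.06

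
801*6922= 5544522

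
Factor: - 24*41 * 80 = - 78720 = - 2^7*3^1*5^1 * 41^1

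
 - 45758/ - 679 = 67 + 265/679 = 67.39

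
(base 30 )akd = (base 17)1G48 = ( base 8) 22615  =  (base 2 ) 10010110001101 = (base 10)9613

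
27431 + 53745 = 81176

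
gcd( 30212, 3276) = 364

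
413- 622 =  - 209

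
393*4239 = 1665927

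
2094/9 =698/3 = 232.67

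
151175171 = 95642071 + 55533100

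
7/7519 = 7/7519 = 0.00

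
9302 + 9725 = 19027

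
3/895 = 3/895 = 0.00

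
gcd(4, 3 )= 1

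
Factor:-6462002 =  - 2^1 * 3231001^1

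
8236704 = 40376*204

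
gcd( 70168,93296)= 392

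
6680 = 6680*1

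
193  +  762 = 955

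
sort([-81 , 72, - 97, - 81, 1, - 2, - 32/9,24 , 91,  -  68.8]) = [-97, - 81, - 81, - 68.8, - 32/9, - 2, 1,24, 72,91]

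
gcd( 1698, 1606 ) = 2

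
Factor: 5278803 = 3^1*139^1*12659^1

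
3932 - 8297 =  - 4365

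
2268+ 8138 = 10406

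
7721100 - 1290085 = 6431015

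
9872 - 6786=3086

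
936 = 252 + 684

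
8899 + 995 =9894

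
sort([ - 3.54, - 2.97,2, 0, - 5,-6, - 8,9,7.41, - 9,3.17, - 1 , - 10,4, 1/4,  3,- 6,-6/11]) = [ - 10, - 9,  -  8, - 6,  -  6, - 5, - 3.54, - 2.97, - 1, - 6/11,0,1/4,2,3,3.17, 4, 7.41,  9]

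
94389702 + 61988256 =156377958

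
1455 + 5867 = 7322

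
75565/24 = 3148+13/24 = 3148.54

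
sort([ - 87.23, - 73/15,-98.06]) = [ - 98.06,- 87.23, - 73/15]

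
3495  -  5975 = -2480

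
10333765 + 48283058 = 58616823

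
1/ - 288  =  -1/288 = -0.00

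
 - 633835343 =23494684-657330027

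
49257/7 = 7036 + 5/7 = 7036.71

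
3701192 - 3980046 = - 278854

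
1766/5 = 353+1/5 =353.20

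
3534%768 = 462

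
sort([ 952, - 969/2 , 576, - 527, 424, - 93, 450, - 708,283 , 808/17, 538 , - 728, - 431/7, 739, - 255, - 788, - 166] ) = [  -  788, - 728,-708 , - 527, - 969/2, - 255, - 166,-93, - 431/7,808/17, 283,424, 450, 538,576, 739, 952 ] 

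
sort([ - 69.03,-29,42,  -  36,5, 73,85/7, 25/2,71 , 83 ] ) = [ - 69.03, - 36, - 29,  5,85/7,25/2,42,71, 73,83]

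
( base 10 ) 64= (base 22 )2K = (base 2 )1000000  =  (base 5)224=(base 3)2101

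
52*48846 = 2539992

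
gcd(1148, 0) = 1148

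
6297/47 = 133 + 46/47 = 133.98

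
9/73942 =9/73942= 0.00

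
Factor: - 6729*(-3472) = 2^4*3^1*7^1*31^1*2243^1 = 23363088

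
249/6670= 249/6670 = 0.04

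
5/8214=5/8214  =  0.00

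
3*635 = 1905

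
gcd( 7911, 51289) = 1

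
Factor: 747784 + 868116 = 2^2*5^2 *11^1 * 13^1*113^1 = 1615900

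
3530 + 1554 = 5084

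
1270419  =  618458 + 651961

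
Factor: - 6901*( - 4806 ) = 33166206 = 2^1*3^3 * 67^1*89^1*103^1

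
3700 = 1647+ 2053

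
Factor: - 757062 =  - 2^1*3^2*137^1*307^1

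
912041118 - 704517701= 207523417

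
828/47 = 17 + 29/47 = 17.62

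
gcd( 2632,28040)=8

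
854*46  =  39284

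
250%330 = 250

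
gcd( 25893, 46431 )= 63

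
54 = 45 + 9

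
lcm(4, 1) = 4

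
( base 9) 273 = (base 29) 7p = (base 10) 228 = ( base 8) 344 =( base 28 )84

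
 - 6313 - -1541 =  - 4772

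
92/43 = 92/43 = 2.14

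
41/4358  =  41/4358 = 0.01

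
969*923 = 894387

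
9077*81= 735237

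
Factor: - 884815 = -5^1*271^1*653^1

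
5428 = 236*23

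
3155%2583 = 572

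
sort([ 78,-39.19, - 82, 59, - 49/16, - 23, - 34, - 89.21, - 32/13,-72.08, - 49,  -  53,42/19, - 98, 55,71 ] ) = [ - 98, - 89.21, - 82, - 72.08, - 53, - 49, - 39.19, - 34, - 23, - 49/16, - 32/13,42/19,55,59,71,78]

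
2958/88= 1479/44=33.61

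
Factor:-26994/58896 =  -2^(-3 )*3^( - 1)*11^1  =  -11/24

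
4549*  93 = 423057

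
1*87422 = 87422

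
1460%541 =378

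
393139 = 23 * 17093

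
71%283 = 71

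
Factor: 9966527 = 499^1*19973^1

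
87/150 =29/50 = 0.58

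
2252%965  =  322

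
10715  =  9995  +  720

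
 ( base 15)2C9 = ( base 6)2543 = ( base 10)639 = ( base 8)1177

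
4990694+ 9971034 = 14961728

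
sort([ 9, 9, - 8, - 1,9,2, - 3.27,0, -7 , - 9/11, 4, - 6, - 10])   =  [ - 10, - 8, - 7, -6, - 3.27,-1, - 9/11, 0, 2 , 4, 9, 9, 9]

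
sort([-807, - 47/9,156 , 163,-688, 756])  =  [ - 807,  -  688 , - 47/9,  156,163, 756]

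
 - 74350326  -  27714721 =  -102065047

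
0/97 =0 = 0.00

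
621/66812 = 621/66812 = 0.01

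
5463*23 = 125649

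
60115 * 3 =180345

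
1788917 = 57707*31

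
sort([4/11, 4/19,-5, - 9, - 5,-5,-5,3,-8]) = [-9,- 8,  -  5, - 5, - 5, - 5,4/19,4/11, 3] 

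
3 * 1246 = 3738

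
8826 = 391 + 8435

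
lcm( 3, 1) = 3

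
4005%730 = 355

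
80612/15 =5374 + 2/15 = 5374.13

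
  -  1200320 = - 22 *54560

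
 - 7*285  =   - 1995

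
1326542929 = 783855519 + 542687410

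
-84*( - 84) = 7056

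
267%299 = 267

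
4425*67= 296475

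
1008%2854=1008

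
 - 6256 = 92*( -68)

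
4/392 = 1/98= 0.01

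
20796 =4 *5199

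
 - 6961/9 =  - 6961/9 = - 773.44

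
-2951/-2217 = 1 + 734/2217= 1.33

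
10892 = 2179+8713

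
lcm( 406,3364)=23548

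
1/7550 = 1/7550 = 0.00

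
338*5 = 1690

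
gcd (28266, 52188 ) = 6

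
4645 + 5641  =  10286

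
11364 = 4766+6598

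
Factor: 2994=2^1*3^1*499^1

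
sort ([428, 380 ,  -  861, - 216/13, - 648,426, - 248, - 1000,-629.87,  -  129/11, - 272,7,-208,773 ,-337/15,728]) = [-1000, - 861, - 648, - 629.87, - 272, - 248,-208,  -  337/15, - 216/13, - 129/11, 7,380,426,428,728,773 ] 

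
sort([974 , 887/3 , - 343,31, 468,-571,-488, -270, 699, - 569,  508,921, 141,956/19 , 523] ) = [ - 571, - 569,-488, - 343,-270, 31,956/19,  141,887/3, 468,  508,523,  699,921,974] 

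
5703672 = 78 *73124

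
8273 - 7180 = 1093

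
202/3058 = 101/1529 = 0.07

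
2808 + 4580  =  7388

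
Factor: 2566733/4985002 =2^( - 1 )*11^( - 1 )*13^1*347^( - 1 )*653^( - 1)*197441^1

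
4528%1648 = 1232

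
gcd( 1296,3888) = 1296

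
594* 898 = 533412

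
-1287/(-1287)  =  1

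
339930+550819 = 890749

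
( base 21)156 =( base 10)552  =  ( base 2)1000101000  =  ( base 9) 673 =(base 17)1f8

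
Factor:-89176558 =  - 2^1*41^1*1087519^1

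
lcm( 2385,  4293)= 21465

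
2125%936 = 253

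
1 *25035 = 25035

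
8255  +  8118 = 16373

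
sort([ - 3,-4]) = [-4, - 3]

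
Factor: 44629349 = 83^1 * 537703^1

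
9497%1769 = 652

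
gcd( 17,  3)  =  1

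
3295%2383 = 912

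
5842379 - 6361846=-519467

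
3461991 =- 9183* ( - 377) 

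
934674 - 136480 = 798194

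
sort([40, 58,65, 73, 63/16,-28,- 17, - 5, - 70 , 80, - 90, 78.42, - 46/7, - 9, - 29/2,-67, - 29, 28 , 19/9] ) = [ - 90, - 70, - 67,  -  29,- 28,  -  17, - 29/2, - 9, - 46/7, - 5, 19/9, 63/16, 28,40 , 58, 65, 73, 78.42, 80 ]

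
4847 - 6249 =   -  1402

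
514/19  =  514/19 = 27.05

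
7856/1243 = 7856/1243 =6.32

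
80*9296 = 743680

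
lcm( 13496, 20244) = 40488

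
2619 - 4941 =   -  2322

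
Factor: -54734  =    -  2^1*27367^1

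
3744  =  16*234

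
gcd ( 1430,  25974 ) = 26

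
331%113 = 105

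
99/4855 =99/4855 = 0.02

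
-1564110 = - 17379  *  90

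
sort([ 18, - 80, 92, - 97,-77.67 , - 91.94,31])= [-97, - 91.94,-80 , - 77.67, 18 , 31, 92]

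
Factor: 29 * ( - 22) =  - 638=- 2^1*11^1*29^1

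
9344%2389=2177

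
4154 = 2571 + 1583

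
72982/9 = 8109 + 1/9 = 8109.11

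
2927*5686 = 16642922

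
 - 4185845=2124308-6310153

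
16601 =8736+7865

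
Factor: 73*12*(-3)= - 2^2 * 3^2*73^1 = - 2628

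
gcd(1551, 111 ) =3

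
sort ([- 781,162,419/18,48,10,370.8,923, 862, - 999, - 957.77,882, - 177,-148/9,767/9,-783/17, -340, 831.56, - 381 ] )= [ - 999, - 957.77, - 781, - 381, - 340 ,-177, - 783/17, - 148/9,10,  419/18 , 48  ,  767/9,  162, 370.8,831.56,862, 882 , 923]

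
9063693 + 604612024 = 613675717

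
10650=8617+2033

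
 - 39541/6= - 39541/6 = -6590.17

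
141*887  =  125067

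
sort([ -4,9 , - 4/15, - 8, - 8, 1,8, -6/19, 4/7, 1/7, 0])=[ - 8, - 8,-4, - 6/19,-4/15, 0, 1/7,4/7, 1,8,9 ]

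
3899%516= 287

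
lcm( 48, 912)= 912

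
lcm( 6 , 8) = 24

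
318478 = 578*551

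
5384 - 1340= 4044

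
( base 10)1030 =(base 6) 4434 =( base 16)406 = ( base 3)1102011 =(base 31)127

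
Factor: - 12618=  - 2^1*3^2*701^1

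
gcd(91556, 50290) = 94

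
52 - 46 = 6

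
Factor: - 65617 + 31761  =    -  33856  =  - 2^6*23^2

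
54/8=6 + 3/4  =  6.75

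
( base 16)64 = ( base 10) 100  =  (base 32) 34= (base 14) 72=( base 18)5A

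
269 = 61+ 208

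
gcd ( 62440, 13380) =4460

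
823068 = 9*91452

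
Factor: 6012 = 2^2*3^2*167^1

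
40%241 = 40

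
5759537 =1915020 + 3844517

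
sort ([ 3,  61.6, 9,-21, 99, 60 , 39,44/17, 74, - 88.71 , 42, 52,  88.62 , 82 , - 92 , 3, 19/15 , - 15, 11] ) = [ - 92, - 88.71,- 21, - 15, 19/15,44/17, 3 , 3, 9,11,39 , 42,52, 60, 61.6,74,82, 88.62,99]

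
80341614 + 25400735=105742349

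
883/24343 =883/24343 = 0.04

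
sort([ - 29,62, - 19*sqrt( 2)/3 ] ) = [-29, - 19*sqrt( 2 )/3,62 ] 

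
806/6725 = 806/6725= 0.12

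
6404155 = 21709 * 295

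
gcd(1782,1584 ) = 198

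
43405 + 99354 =142759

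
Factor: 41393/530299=7^( -1 ) * 53^1*97^( - 1) = 53/679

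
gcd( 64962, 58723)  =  1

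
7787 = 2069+5718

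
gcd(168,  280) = 56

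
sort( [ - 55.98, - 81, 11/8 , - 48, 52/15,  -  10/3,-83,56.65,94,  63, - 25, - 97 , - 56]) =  [  -  97, - 83,-81, - 56,-55.98, -48, - 25, - 10/3,  11/8, 52/15,56.65, 63,  94]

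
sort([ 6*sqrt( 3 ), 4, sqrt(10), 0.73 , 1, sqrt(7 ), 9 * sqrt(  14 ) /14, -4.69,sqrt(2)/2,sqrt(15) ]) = [  -  4.69, sqrt (2)/2, 0.73, 1, 9*sqrt ( 14)/14,sqrt( 7 ), sqrt( 10), sqrt( 15 ), 4, 6*sqrt(3 )] 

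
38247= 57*671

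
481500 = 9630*50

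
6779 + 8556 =15335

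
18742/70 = 9371/35  =  267.74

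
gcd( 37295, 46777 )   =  1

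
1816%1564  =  252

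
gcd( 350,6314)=14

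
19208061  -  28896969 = -9688908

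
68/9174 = 34/4587=0.01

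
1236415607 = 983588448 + 252827159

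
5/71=5/71 = 0.07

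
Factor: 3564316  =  2^2*7^1*127297^1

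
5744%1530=1154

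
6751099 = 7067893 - 316794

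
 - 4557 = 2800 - 7357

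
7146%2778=1590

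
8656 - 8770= - 114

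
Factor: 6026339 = 11^1*547849^1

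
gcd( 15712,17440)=32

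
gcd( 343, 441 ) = 49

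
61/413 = 61/413 = 0.15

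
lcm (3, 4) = 12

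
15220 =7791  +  7429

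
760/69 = 760/69=11.01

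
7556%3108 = 1340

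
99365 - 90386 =8979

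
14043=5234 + 8809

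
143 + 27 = 170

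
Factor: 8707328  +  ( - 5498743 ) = 3208585 = 5^1*79^1*8123^1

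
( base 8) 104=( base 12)58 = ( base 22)32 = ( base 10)68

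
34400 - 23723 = 10677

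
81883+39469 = 121352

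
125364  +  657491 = 782855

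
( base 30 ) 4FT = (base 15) 131e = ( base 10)4079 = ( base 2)111111101111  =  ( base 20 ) a3j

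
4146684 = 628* 6603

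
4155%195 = 60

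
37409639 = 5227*7157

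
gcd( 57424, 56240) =592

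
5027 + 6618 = 11645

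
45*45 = 2025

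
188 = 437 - 249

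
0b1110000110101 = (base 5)212341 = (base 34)68d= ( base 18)1453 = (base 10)7221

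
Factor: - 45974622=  - 2^1 * 3^1*857^1*8941^1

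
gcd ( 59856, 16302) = 6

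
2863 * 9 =25767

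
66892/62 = 33446/31 = 1078.90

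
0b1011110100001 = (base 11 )45AA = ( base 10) 6049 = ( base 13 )29A4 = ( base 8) 13641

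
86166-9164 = 77002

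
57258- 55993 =1265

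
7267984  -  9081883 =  - 1813899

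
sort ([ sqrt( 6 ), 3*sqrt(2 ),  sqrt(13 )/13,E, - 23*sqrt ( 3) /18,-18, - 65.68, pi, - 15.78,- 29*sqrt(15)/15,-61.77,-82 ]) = [ - 82,- 65.68,-61.77, - 18, -15.78, - 29*sqrt(15)/15,-23*sqrt(3)/18 , sqrt( 13 )/13,  sqrt( 6),  E,pi, 3*sqrt( 2)] 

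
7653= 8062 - 409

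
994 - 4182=-3188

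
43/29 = 1+14/29 = 1.48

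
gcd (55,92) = 1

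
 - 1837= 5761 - 7598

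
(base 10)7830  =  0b1111010010110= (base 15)24c0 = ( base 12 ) 4646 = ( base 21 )hfi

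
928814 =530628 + 398186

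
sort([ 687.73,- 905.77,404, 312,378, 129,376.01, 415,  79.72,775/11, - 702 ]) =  [-905.77,-702,775/11,79.72,  129, 312,376.01,378,404,415,687.73 ]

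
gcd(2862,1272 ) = 318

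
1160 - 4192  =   - 3032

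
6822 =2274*3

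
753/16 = 753/16 = 47.06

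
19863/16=1241 + 7/16 = 1241.44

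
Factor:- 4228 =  - 2^2 *7^1 * 151^1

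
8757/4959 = 1 + 422/551 = 1.77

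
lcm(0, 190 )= 0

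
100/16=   25/4 = 6.25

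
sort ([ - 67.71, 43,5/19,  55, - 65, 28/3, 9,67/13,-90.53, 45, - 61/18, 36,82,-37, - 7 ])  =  [ - 90.53 ,-67.71,-65  , - 37, - 7,-61/18,5/19,  67/13,9,28/3  ,  36,43 , 45, 55 , 82]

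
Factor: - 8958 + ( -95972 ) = - 104930 = - 2^1 * 5^1*7^1 * 1499^1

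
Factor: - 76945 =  - 5^1* 11^1* 1399^1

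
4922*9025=44421050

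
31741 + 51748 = 83489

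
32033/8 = 32033/8 = 4004.12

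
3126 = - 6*(-521 )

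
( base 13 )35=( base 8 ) 54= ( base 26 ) 1I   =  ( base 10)44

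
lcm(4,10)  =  20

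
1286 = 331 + 955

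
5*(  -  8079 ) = -40395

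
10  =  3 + 7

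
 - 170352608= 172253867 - 342606475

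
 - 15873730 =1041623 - 16915353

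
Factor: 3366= 2^1*3^2 * 11^1*17^1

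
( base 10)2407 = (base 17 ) 85a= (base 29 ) 2P0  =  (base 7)10006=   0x967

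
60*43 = 2580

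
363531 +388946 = 752477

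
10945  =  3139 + 7806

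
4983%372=147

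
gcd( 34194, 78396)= 834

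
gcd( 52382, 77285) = 1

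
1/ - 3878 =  - 1/3878 = -0.00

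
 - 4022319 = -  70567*57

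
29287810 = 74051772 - 44763962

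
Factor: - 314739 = -3^3*11657^1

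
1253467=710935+542532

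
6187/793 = 6187/793  =  7.80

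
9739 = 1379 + 8360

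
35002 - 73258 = -38256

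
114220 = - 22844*(-5)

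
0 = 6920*0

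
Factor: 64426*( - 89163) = -5744415438=- 2^1 * 3^2*9907^1* 32213^1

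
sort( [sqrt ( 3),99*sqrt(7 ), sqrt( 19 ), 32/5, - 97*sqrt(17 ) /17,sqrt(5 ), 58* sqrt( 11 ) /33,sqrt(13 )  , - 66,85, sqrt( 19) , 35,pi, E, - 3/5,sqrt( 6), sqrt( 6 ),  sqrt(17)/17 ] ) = [ - 66, - 97*sqrt(17) /17, - 3/5,sqrt( 17 )/17,sqrt(3),sqrt( 5), sqrt(6 ), sqrt(6),  E, pi, sqrt(13 ), sqrt(19 ), sqrt(19 ), 58*sqrt(11)/33,  32/5,  35 , 85, 99*sqrt(7) ]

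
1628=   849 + 779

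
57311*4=229244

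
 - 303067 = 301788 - 604855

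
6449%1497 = 461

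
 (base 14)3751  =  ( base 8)22713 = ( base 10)9675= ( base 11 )72A6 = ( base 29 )bei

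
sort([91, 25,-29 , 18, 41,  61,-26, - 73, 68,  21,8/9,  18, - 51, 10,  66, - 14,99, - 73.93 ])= [ - 73.93, - 73, - 51 , - 29, - 26,  -  14, 8/9, 10, 18,18 , 21 , 25, 41, 61, 66, 68, 91, 99] 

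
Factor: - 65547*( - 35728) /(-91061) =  - 2341863216/91061 =- 2^4*3^2*7^1*11^1*29^1 * 41^(  -  1 )*2221^(  -  1)*7283^1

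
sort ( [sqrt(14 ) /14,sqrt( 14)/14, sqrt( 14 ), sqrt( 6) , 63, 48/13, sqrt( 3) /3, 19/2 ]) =[sqrt(14 ) /14, sqrt( 14)/14, sqrt( 3)/3, sqrt(6 ), 48/13, sqrt( 14), 19/2, 63 ]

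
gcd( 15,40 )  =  5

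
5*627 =3135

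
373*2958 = 1103334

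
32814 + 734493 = 767307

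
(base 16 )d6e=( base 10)3438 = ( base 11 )2646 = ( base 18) ab0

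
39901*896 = 35751296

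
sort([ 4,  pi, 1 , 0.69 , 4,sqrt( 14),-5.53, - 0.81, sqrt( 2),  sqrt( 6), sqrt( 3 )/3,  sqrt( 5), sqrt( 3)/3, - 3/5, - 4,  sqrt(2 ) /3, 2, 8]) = [ - 5.53, - 4, - 0.81,-3/5,sqrt( 2 ) /3,sqrt(3 ) /3 , sqrt( 3) /3,0.69,  1, sqrt( 2),2,sqrt( 5) , sqrt(6), pi,  sqrt( 14),4,4,8]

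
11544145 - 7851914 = 3692231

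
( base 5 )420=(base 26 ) 46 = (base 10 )110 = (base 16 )6e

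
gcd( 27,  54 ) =27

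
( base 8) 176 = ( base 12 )A6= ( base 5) 1001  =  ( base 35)3l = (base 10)126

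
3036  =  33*92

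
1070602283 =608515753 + 462086530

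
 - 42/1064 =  - 1 + 73/76 = -  0.04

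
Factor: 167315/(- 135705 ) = -3^( - 1 ) * 83^( - 1)*307^1  =  - 307/249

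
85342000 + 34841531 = 120183531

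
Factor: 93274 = 2^1*149^1*313^1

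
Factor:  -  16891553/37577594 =-2^( - 1) * 7^1*193^1*12503^1  *  18788797^( - 1)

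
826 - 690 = 136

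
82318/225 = 82318/225 =365.86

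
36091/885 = 40 +691/885  =  40.78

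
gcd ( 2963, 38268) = 1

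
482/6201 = 482/6201=0.08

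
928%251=175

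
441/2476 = 441/2476 = 0.18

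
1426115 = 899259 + 526856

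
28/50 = 14/25 = 0.56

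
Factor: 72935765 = 5^1*7^2*349^1*853^1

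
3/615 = 1/205 = 0.00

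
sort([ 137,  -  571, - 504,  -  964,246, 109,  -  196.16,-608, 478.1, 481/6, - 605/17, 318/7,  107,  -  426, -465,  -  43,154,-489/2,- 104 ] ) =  [  -  964 ,- 608,  -  571,  -  504,-465,-426,  -  489/2 ,  -  196.16 ,-104, -43, - 605/17,318/7, 481/6,107, 109,  137,154, 246, 478.1 ]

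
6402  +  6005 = 12407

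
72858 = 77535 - 4677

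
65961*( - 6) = -395766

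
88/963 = 88/963 = 0.09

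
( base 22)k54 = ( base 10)9794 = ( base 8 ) 23102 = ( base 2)10011001000010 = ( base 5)303134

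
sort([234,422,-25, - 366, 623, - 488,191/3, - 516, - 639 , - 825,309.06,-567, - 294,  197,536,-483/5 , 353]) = [ - 825 ,  -  639 , - 567, - 516, - 488, - 366, - 294, - 483/5,-25,191/3,197,234,309.06, 353,422,536 , 623 ]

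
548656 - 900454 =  - 351798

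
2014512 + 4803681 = 6818193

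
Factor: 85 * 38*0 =0^1 = 0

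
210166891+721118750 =931285641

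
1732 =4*433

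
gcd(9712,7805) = 1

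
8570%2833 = 71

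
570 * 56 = 31920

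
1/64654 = 1/64654 = 0.00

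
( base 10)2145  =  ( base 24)3h9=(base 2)100001100001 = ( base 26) 34D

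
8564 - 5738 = 2826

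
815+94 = 909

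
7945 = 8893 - 948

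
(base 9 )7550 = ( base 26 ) 85f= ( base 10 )5553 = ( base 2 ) 1010110110001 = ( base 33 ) 539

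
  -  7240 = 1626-8866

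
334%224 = 110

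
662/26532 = 331/13266=   0.02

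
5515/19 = 5515/19  =  290.26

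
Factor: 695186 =2^1*193^1*1801^1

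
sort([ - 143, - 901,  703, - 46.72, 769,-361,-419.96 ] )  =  [ - 901, - 419.96, - 361, - 143, -46.72, 703 , 769 ] 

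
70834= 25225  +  45609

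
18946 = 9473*2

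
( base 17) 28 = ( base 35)17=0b101010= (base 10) 42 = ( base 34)18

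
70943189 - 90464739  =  - 19521550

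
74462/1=74462= 74462.00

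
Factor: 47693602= 2^1*11^2*17^1*11593^1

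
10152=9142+1010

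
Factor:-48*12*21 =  - 2^6*3^3 * 7^1 = - 12096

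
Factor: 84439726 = 2^1*7^1*6031409^1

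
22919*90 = 2062710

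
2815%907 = 94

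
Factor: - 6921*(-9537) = 3^3*11^1* 17^2*769^1 =66005577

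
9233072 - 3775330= 5457742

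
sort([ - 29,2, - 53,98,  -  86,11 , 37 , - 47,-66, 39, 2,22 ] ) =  [-86, -66, - 53, - 47, - 29,  2,2,  11,22,37, 39,98]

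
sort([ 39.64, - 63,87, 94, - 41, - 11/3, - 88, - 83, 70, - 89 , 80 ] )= [ - 89,-88,  -  83,-63, - 41, - 11/3, 39.64,70,80, 87,94 ]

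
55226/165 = 55226/165  =  334.70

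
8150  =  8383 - 233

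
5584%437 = 340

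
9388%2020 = 1308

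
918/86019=306/28673 = 0.01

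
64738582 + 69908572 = 134647154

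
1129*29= 32741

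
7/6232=7/6232 = 0.00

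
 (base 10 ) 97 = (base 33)2v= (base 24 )41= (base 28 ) 3D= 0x61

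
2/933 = 2/933 = 0.00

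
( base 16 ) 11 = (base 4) 101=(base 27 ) H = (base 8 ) 21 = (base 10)17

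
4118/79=4118/79   =  52.13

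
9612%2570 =1902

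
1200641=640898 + 559743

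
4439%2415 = 2024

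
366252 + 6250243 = 6616495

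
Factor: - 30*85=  - 2^1*3^1 * 5^2*17^1 = -  2550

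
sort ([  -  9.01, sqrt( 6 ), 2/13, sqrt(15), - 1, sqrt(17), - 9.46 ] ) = [ - 9.46,- 9.01, - 1,2/13, sqrt( 6),sqrt(15), sqrt(17)]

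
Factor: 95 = 5^1*  19^1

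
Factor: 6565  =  5^1*13^1*101^1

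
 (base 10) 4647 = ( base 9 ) 6333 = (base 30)54r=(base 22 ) 9d5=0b1001000100111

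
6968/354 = 19 + 121/177 = 19.68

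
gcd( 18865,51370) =55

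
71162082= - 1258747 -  - 72420829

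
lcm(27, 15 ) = 135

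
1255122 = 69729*18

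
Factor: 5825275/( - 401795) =- 1165055/80359 = -5^1*17^( -1)* 29^( - 1)*163^ ( - 1 )*389^1  *  599^1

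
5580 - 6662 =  - 1082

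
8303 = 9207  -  904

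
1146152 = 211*5432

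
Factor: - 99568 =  - 2^4*7^2*127^1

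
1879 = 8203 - 6324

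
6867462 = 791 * 8682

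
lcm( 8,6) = 24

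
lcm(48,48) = 48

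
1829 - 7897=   -6068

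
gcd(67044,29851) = 1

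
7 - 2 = 5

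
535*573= 306555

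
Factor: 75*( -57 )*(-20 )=85500 = 2^2*3^2*5^3*19^1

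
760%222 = 94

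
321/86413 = 321/86413= 0.00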